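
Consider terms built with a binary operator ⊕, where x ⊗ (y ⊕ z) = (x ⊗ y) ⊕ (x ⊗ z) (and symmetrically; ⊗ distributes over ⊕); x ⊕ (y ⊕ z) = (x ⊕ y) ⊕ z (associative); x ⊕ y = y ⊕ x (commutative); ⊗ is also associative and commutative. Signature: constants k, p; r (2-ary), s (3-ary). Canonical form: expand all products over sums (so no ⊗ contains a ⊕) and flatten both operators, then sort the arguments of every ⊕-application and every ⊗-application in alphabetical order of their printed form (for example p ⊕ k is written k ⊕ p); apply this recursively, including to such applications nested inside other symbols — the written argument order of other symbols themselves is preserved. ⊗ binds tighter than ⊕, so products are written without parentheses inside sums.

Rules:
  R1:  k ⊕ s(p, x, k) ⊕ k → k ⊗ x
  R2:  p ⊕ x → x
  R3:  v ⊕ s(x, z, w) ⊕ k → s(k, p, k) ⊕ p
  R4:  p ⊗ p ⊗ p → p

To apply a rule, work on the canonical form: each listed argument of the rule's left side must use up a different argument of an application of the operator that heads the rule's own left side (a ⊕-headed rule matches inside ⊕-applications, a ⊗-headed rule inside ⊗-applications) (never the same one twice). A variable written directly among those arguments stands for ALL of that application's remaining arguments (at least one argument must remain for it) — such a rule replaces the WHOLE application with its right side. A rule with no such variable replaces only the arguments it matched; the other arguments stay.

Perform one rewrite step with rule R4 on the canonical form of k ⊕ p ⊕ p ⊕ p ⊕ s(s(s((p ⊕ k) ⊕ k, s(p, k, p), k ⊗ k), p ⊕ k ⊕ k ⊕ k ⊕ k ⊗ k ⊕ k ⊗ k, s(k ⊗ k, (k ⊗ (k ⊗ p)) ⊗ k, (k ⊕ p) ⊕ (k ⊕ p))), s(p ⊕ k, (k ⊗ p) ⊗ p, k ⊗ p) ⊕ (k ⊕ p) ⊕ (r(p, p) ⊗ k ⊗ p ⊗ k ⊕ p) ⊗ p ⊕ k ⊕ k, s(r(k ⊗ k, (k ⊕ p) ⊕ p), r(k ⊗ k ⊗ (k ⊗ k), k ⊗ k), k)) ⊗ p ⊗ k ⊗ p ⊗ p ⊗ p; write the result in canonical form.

Canonical form:  k ⊕ k ⊗ p ⊗ p ⊗ p ⊗ p ⊗ s(s(s(k ⊕ k ⊕ p, s(p, k, p), k ⊗ k), k ⊕ k ⊕ k ⊕ k ⊗ k ⊕ k ⊗ k ⊕ p, s(k ⊗ k, k ⊗ k ⊗ k ⊗ p, k ⊕ k ⊕ p ⊕ p)), k ⊕ k ⊕ k ⊕ k ⊗ k ⊗ p ⊗ p ⊗ r(p, p) ⊕ p ⊕ p ⊗ p ⊕ s(k ⊕ p, k ⊗ p ⊗ p, k ⊗ p), s(r(k ⊗ k, k ⊕ p ⊕ p), r(k ⊗ k ⊗ k ⊗ k, k ⊗ k), k)) ⊕ p ⊕ p ⊕ p
Match R4:  consume p, p, p
Result:  k ⊕ k ⊗ p ⊗ p ⊗ s(s(s(k ⊕ k ⊕ p, s(p, k, p), k ⊗ k), k ⊕ k ⊕ k ⊕ k ⊗ k ⊕ k ⊗ k ⊕ p, s(k ⊗ k, k ⊗ k ⊗ k ⊗ p, k ⊕ k ⊕ p ⊕ p)), k ⊕ k ⊕ k ⊕ k ⊗ k ⊗ p ⊗ p ⊗ r(p, p) ⊕ p ⊕ p ⊗ p ⊕ s(k ⊕ p, k ⊗ p ⊗ p, k ⊗ p), s(r(k ⊗ k, k ⊕ p ⊕ p), r(k ⊗ k ⊗ k ⊗ k, k ⊗ k), k)) ⊕ p ⊕ p ⊕ p

Answer: k ⊕ k ⊗ p ⊗ p ⊗ s(s(s(k ⊕ k ⊕ p, s(p, k, p), k ⊗ k), k ⊕ k ⊕ k ⊕ k ⊗ k ⊕ k ⊗ k ⊕ p, s(k ⊗ k, k ⊗ k ⊗ k ⊗ p, k ⊕ k ⊕ p ⊕ p)), k ⊕ k ⊕ k ⊕ k ⊗ k ⊗ p ⊗ p ⊗ r(p, p) ⊕ p ⊕ p ⊗ p ⊕ s(k ⊕ p, k ⊗ p ⊗ p, k ⊗ p), s(r(k ⊗ k, k ⊕ p ⊕ p), r(k ⊗ k ⊗ k ⊗ k, k ⊗ k), k)) ⊕ p ⊕ p ⊕ p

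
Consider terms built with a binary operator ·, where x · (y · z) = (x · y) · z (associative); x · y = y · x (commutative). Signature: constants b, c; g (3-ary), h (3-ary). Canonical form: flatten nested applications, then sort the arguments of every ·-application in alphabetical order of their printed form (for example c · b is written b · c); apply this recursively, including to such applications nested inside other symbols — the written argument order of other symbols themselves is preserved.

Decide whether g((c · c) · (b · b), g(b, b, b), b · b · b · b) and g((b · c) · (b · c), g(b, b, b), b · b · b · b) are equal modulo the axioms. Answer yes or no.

Left:  g((c · c) · (b · b), g(b, b, b), b · b · b · b)
  Focus inside:  (c · c) · (b · b)
  Un-nest:  c · c · b · b
  Sort:  b · b · c · c
  Rebuild:  g(b · b · c · c, g(b, b, b), b · b · b · b)
Right:  g((b · c) · (b · c), g(b, b, b), b · b · b · b)
  Work inside:  (b · c) · (b · c)
  Merge nested applications:  b · c · b · c
  Sort:  b · b · c · c
  Put back:  g(b · b · c · c, g(b, b, b), b · b · b · b)

Answer: yes — both canonical forms are g(b · b · c · c, g(b, b, b), b · b · b · b)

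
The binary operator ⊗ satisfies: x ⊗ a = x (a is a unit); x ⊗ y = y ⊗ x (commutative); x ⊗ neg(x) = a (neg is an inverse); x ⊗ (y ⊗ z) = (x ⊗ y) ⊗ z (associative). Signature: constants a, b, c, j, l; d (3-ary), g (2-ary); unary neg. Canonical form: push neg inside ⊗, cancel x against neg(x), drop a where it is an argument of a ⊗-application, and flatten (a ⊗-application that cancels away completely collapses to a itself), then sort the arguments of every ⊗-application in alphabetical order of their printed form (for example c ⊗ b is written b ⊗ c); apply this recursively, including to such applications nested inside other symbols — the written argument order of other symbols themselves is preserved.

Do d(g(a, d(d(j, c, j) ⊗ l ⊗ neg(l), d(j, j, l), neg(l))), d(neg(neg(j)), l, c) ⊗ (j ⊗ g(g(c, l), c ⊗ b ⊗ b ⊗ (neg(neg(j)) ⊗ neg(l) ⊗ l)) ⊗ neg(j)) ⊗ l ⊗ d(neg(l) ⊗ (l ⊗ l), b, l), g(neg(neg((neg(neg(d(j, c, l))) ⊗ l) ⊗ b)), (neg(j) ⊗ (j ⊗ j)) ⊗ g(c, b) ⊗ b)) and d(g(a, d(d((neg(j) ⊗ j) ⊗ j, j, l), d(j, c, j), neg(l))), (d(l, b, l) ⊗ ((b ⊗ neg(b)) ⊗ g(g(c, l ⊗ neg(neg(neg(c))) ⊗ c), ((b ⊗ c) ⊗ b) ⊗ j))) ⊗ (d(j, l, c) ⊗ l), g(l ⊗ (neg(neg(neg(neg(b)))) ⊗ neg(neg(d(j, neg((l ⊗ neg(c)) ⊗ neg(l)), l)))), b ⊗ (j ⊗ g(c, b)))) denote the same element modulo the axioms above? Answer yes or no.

Answer: no — d(g(a, d(d(j, c, j), d(j, j, l), neg(l))), d(j, l, c) ⊗ d(l, b, l) ⊗ g(g(c, l), b ⊗ b ⊗ c ⊗ j) ⊗ l, g(b ⊗ d(j, c, l) ⊗ l, b ⊗ g(c, b) ⊗ j)) vs d(g(a, d(d(j, j, l), d(j, c, j), neg(l))), d(j, l, c) ⊗ d(l, b, l) ⊗ g(g(c, l), b ⊗ b ⊗ c ⊗ j) ⊗ l, g(b ⊗ d(j, c, l) ⊗ l, b ⊗ g(c, b) ⊗ j))

Derivation:
Left:  d(g(a, d(d(j, c, j) ⊗ l ⊗ neg(l), d(j, j, l), neg(l))), d(neg(neg(j)), l, c) ⊗ (j ⊗ g(g(c, l), c ⊗ b ⊗ b ⊗ (neg(neg(j)) ⊗ neg(l) ⊗ l)) ⊗ neg(j)) ⊗ l ⊗ d(neg(l) ⊗ (l ⊗ l), b, l), g(neg(neg((neg(neg(d(j, c, l))) ⊗ l) ⊗ b)), (neg(j) ⊗ (j ⊗ j)) ⊗ g(c, b) ⊗ b))
  Focus inside:  d(neg(neg(j)), l, c) ⊗ (j ⊗ g(g(c, l), c ⊗ b ⊗ b ⊗ (neg(neg(j)) ⊗ neg(l) ⊗ l)) ⊗ neg(j)) ⊗ l ⊗ d(neg(l) ⊗ (l ⊗ l), b, l)
  Push neg inside:  distribute neg over ⊗ and collapse double neg
  Cancel:  j cancels
  Collect:  d(j, l, c) ⊗ g(g(c, l), b ⊗ b ⊗ c ⊗ j) ⊗ l ⊗ d(l, b, l)
  Order the arguments:  d(j, l, c) ⊗ d(l, b, l) ⊗ g(g(c, l), b ⊗ b ⊗ c ⊗ j) ⊗ l
  Rebuild:  d(g(a, d(d(j, c, j), d(j, j, l), neg(l))), d(j, l, c) ⊗ d(l, b, l) ⊗ g(g(c, l), b ⊗ b ⊗ c ⊗ j) ⊗ l, g(b ⊗ d(j, c, l) ⊗ l, b ⊗ g(c, b) ⊗ j))
Right:  d(g(a, d(d((neg(j) ⊗ j) ⊗ j, j, l), d(j, c, j), neg(l))), (d(l, b, l) ⊗ ((b ⊗ neg(b)) ⊗ g(g(c, l ⊗ neg(neg(neg(c))) ⊗ c), ((b ⊗ c) ⊗ b) ⊗ j))) ⊗ (d(j, l, c) ⊗ l), g(l ⊗ (neg(neg(neg(neg(b)))) ⊗ neg(neg(d(j, neg((l ⊗ neg(c)) ⊗ neg(l)), l)))), b ⊗ (j ⊗ g(c, b))))
  Descend into:  (d(l, b, l) ⊗ ((b ⊗ neg(b)) ⊗ g(g(c, l ⊗ neg(neg(neg(c))) ⊗ c), ((b ⊗ c) ⊗ b) ⊗ j))) ⊗ (d(j, l, c) ⊗ l)
  Push neg inside:  distribute neg over ⊗ and collapse double neg
  Inverses cancel:  b cancels
  Collect:  d(l, b, l) ⊗ g(g(c, l), b ⊗ b ⊗ c ⊗ j) ⊗ d(j, l, c) ⊗ l
  Sort arguments:  d(j, l, c) ⊗ d(l, b, l) ⊗ g(g(c, l), b ⊗ b ⊗ c ⊗ j) ⊗ l
  Put back:  d(g(a, d(d(j, j, l), d(j, c, j), neg(l))), d(j, l, c) ⊗ d(l, b, l) ⊗ g(g(c, l), b ⊗ b ⊗ c ⊗ j) ⊗ l, g(b ⊗ d(j, c, l) ⊗ l, b ⊗ g(c, b) ⊗ j))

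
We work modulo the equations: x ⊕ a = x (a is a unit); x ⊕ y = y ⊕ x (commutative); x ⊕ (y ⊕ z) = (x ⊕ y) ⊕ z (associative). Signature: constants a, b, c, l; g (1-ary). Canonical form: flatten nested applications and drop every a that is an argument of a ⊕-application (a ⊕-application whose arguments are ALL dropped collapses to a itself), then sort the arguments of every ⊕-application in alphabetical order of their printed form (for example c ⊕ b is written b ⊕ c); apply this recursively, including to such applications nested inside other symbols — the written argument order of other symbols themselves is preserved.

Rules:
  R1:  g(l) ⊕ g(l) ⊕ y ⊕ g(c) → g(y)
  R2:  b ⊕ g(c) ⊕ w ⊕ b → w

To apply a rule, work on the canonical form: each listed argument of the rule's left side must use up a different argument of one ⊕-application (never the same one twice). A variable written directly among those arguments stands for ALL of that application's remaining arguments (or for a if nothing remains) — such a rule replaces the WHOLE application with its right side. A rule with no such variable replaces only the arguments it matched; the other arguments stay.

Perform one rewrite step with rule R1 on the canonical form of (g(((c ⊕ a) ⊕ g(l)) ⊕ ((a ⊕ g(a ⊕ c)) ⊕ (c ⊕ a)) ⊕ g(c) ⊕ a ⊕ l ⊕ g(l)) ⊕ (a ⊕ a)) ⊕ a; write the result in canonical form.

Answer: g(g(c ⊕ c ⊕ g(c) ⊕ l))

Derivation:
Canonical form:  g(c ⊕ c ⊕ g(c) ⊕ g(c) ⊕ g(l) ⊕ g(l) ⊕ l)
Match R1:  consume g(c), g(l), g(l);  y := c ⊕ c ⊕ g(c) ⊕ l
The extension variable absorbs all remaining arguments, so the whole application is rewritten.
New term:  g(g(c ⊕ c ⊕ g(c) ⊕ l))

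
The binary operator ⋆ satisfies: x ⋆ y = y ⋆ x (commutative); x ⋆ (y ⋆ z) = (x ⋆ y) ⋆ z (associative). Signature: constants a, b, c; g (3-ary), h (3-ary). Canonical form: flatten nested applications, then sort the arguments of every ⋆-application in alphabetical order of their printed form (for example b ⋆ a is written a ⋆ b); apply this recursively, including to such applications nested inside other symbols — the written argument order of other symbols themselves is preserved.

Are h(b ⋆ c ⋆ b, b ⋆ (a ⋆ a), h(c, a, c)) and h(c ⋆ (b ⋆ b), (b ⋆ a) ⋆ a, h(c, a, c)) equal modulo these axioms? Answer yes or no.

Left:  h(b ⋆ c ⋆ b, b ⋆ (a ⋆ a), h(c, a, c))
  Focus inside:  b ⋆ (a ⋆ a)
  Un-nest:  b ⋆ a ⋆ a
  Sort arguments:  a ⋆ a ⋆ b
  Rebuild:  h(b ⋆ b ⋆ c, a ⋆ a ⋆ b, h(c, a, c))
Right:  h(c ⋆ (b ⋆ b), (b ⋆ a) ⋆ a, h(c, a, c))
  Descend into:  (b ⋆ a) ⋆ a
  Merge nested applications:  b ⋆ a ⋆ a
  Sort arguments:  a ⋆ a ⋆ b
  Reassemble:  h(b ⋆ b ⋆ c, a ⋆ a ⋆ b, h(c, a, c))

Answer: yes — both canonical forms are h(b ⋆ b ⋆ c, a ⋆ a ⋆ b, h(c, a, c))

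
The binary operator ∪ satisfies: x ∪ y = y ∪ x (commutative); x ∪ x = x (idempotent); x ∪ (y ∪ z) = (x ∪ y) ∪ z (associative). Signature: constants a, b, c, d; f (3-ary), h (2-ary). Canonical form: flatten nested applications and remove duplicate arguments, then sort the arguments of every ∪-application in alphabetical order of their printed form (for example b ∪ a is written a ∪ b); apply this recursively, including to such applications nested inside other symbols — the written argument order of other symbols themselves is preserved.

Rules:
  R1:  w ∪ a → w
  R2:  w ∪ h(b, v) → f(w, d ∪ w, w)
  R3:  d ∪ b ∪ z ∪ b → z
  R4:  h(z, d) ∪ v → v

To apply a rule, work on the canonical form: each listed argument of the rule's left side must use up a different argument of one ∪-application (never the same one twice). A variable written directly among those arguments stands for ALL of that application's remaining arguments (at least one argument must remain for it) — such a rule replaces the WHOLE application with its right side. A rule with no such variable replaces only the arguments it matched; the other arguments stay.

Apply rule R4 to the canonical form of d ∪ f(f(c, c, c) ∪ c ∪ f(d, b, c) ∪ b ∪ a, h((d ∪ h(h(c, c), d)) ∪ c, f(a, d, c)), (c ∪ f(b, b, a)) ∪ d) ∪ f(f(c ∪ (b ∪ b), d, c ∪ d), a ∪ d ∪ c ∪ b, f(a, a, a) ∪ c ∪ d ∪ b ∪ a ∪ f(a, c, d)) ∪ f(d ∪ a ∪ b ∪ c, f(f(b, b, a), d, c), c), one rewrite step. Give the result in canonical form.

Canonical form:  d ∪ f(a ∪ b ∪ c ∪ d, f(f(b, b, a), d, c), c) ∪ f(a ∪ b ∪ c ∪ f(c, c, c) ∪ f(d, b, c), h(c ∪ d ∪ h(h(c, c), d), f(a, d, c)), c ∪ d ∪ f(b, b, a)) ∪ f(f(b ∪ c, d, c ∪ d), a ∪ b ∪ c ∪ d, a ∪ b ∪ c ∪ d ∪ f(a, a, a) ∪ f(a, c, d))
R4 matches:  uses h(h(c, c), d);  v := c ∪ d, z := h(c, c)
The variable takes the whole remainder — replace the entire application.
Giving:  d ∪ f(a ∪ b ∪ c ∪ d, f(f(b, b, a), d, c), c) ∪ f(a ∪ b ∪ c ∪ f(c, c, c) ∪ f(d, b, c), h(c ∪ d, f(a, d, c)), c ∪ d ∪ f(b, b, a)) ∪ f(f(b ∪ c, d, c ∪ d), a ∪ b ∪ c ∪ d, a ∪ b ∪ c ∪ d ∪ f(a, a, a) ∪ f(a, c, d))

Answer: d ∪ f(a ∪ b ∪ c ∪ d, f(f(b, b, a), d, c), c) ∪ f(a ∪ b ∪ c ∪ f(c, c, c) ∪ f(d, b, c), h(c ∪ d, f(a, d, c)), c ∪ d ∪ f(b, b, a)) ∪ f(f(b ∪ c, d, c ∪ d), a ∪ b ∪ c ∪ d, a ∪ b ∪ c ∪ d ∪ f(a, a, a) ∪ f(a, c, d))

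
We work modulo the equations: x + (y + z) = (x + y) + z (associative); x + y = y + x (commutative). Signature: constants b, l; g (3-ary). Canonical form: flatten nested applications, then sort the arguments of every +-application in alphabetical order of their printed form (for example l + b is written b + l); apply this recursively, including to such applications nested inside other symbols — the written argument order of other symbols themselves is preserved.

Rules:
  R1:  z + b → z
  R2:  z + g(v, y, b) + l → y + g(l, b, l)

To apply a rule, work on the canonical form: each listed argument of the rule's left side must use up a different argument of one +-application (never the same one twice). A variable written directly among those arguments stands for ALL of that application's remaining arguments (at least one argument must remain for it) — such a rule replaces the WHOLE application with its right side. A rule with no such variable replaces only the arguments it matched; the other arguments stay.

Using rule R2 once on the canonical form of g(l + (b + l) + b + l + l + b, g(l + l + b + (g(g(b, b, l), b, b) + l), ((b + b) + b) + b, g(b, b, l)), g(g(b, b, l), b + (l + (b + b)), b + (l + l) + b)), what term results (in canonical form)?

Answer: g(b + b + b + l + l + l + l, g(b + g(l, b, l), b + b + b + b, g(b, b, l)), g(g(b, b, l), b + b + b + l, b + b + l + l))

Derivation:
Canonical form:  g(b + b + b + l + l + l + l, g(b + g(g(b, b, l), b, b) + l + l + l, b + b + b + b, g(b, b, l)), g(g(b, b, l), b + b + b + l, b + b + l + l))
R2 matches:  uses g(g(b, b, l), b, b), l;  v := g(b, b, l), y := b, z := b + l + l
The extension variable absorbs all remaining arguments, so the whole application is rewritten.
Result:  g(b + b + b + l + l + l + l, g(b + g(l, b, l), b + b + b + b, g(b, b, l)), g(g(b, b, l), b + b + b + l, b + b + l + l))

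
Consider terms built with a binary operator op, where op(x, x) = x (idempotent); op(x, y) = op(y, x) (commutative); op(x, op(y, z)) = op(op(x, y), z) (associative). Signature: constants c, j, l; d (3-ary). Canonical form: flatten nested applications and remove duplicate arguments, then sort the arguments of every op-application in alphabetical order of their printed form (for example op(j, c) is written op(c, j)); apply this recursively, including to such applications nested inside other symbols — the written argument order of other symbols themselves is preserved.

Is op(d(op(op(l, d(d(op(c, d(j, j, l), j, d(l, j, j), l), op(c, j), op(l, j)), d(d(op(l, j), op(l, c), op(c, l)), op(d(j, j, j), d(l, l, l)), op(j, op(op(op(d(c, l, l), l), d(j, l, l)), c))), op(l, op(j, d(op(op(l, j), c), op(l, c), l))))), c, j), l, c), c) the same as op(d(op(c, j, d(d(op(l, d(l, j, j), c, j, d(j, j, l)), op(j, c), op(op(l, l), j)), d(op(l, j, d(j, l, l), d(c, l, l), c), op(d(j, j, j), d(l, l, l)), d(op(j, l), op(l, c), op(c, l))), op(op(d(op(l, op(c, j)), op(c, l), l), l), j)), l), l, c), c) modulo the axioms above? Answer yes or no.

Answer: no — op(c, d(op(c, d(d(op(c, d(j, j, l), d(l, j, j), j, l), op(c, j), op(j, l)), d(d(op(j, l), op(c, l), op(c, l)), op(d(j, j, j), d(l, l, l)), op(c, d(c, l, l), d(j, l, l), j, l)), op(d(op(c, j, l), op(c, l), l), j, l)), j, l), l, c)) vs op(c, d(op(c, d(d(op(c, d(j, j, l), d(l, j, j), j, l), op(c, j), op(j, l)), d(op(c, d(c, l, l), d(j, l, l), j, l), op(d(j, j, j), d(l, l, l)), d(op(j, l), op(c, l), op(c, l))), op(d(op(c, j, l), op(c, l), l), j, l)), j, l), l, c))

Derivation:
Left:  op(d(op(op(l, d(d(op(c, d(j, j, l), j, d(l, j, j), l), op(c, j), op(l, j)), d(d(op(l, j), op(l, c), op(c, l)), op(d(j, j, j), d(l, l, l)), op(j, op(op(op(d(c, l, l), l), d(j, l, l)), c))), op(l, op(j, d(op(op(l, j), c), op(l, c), l))))), c, j), l, c), c)
  Simplify inside:  d(op(op(l, d(d(op(c, d(j, j, l), j, d(l, j, j), l), op(c, j), op(l, j)), d(d(op(l, j), op(l, c), op(c, l)), op(d(j, j, j), d(l, l, l)), op(j, op(op(op(d(c, l, l), l), d(j, l, l)), c))), op(l, op(j, d(op(op(l, j), c), op(l, c), l))))), c, j), l, c)  →  d(op(c, d(d(op(c, d(j, j, l), d(l, j, j), j, l), op(c, j), op(j, l)), d(d(op(j, l), op(c, l), op(c, l)), op(d(j, j, j), d(l, l, l)), op(c, d(c, l, l), d(j, l, l), j, l)), op(d(op(c, j, l), op(c, l), l), j, l)), j, l), l, c)
  Sort:  op(c, d(op(c, d(d(op(c, d(j, j, l), d(l, j, j), j, l), op(c, j), op(j, l)), d(d(op(j, l), op(c, l), op(c, l)), op(d(j, j, j), d(l, l, l)), op(c, d(c, l, l), d(j, l, l), j, l)), op(d(op(c, j, l), op(c, l), l), j, l)), j, l), l, c))
Right:  op(d(op(c, j, d(d(op(l, d(l, j, j), c, j, d(j, j, l)), op(j, c), op(op(l, l), j)), d(op(l, j, d(j, l, l), d(c, l, l), c), op(d(j, j, j), d(l, l, l)), d(op(j, l), op(l, c), op(c, l))), op(op(d(op(l, op(c, j)), op(c, l), l), l), j)), l), l, c), c)
  Inside:  d(op(c, j, d(d(op(l, d(l, j, j), c, j, d(j, j, l)), op(j, c), op(op(l, l), j)), d(op(l, j, d(j, l, l), d(c, l, l), c), op(d(j, j, j), d(l, l, l)), d(op(j, l), op(l, c), op(c, l))), op(op(d(op(l, op(c, j)), op(c, l), l), l), j)), l), l, c)  →  d(op(c, d(d(op(c, d(j, j, l), d(l, j, j), j, l), op(c, j), op(j, l)), d(op(c, d(c, l, l), d(j, l, l), j, l), op(d(j, j, j), d(l, l, l)), d(op(j, l), op(c, l), op(c, l))), op(d(op(c, j, l), op(c, l), l), j, l)), j, l), l, c)
  Sort:  op(c, d(op(c, d(d(op(c, d(j, j, l), d(l, j, j), j, l), op(c, j), op(j, l)), d(op(c, d(c, l, l), d(j, l, l), j, l), op(d(j, j, j), d(l, l, l)), d(op(j, l), op(c, l), op(c, l))), op(d(op(c, j, l), op(c, l), l), j, l)), j, l), l, c))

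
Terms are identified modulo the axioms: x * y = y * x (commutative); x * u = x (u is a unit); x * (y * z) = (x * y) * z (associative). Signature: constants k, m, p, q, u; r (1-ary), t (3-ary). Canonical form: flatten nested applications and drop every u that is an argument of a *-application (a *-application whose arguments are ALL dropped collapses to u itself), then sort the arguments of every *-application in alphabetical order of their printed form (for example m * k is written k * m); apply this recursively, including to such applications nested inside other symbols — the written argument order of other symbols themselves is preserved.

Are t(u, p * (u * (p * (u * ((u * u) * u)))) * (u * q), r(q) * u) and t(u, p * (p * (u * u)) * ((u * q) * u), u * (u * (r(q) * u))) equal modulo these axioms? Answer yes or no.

Left:  t(u, p * (u * (p * (u * ((u * u) * u)))) * (u * q), r(q) * u)
  Focus inside:  p * (u * (p * (u * ((u * u) * u)))) * (u * q)
  Flatten:  p * u * p * u * u * u * u * u * q
  Unit:  drop u (×6)
  Sort arguments:  p * p * q
  Put back:  t(u, p * p * q, r(q))
Right:  t(u, p * (p * (u * u)) * ((u * q) * u), u * (u * (r(q) * u)))
  Focus inside:  p * (p * (u * u)) * ((u * q) * u)
  Un-nest:  p * p * u * u * u * q * u
  Drop the unit:  drop u (×4)
  Sort:  p * p * q
  Put back:  t(u, p * p * q, r(q))

Answer: yes — both canonical forms are t(u, p * p * q, r(q))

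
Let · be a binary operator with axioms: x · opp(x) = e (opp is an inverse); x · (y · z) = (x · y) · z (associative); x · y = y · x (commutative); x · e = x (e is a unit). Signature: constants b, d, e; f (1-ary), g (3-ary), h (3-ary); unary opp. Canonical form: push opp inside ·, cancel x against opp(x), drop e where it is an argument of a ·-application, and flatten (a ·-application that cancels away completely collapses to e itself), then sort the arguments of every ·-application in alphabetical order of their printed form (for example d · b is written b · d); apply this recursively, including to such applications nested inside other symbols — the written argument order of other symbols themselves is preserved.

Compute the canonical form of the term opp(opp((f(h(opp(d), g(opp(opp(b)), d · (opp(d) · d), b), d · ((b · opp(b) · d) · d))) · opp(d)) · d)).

Push opp inside:  distribute opp over · and collapse double opp
Inverses cancel:  d cancels
Collect terms:  f(h(opp(d), g(b, d, b), d · d · d))

Answer: f(h(opp(d), g(b, d, b), d · d · d))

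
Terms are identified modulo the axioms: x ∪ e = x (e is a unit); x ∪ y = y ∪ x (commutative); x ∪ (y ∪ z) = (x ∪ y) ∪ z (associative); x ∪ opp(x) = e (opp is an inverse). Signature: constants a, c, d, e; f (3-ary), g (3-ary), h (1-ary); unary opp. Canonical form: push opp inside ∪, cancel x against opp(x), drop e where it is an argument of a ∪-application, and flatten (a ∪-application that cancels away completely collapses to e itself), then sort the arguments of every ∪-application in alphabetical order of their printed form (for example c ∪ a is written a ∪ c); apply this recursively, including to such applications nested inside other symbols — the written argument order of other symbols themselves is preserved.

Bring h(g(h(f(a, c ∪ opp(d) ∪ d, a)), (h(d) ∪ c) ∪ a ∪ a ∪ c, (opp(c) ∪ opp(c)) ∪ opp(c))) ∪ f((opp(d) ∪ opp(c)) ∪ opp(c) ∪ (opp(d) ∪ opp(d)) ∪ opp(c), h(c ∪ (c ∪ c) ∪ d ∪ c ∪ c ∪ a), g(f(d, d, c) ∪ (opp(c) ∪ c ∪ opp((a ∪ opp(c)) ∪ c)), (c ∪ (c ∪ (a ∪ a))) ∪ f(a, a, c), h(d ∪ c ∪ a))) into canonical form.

Push opp inside:  distribute opp over ∪ and collapse double opp
Collect:  h(g(h(f(a, c, a)), a ∪ a ∪ c ∪ c ∪ h(d), opp(c) ∪ opp(c) ∪ opp(c))) ∪ f(opp(c) ∪ opp(c) ∪ opp(c) ∪ opp(d) ∪ opp(d) ∪ opp(d), h(a ∪ c ∪ c ∪ c ∪ c ∪ c ∪ d), g(f(d, d, c) ∪ opp(a), a ∪ a ∪ c ∪ c ∪ f(a, a, c), h(a ∪ c ∪ d)))
Sort:  f(opp(c) ∪ opp(c) ∪ opp(c) ∪ opp(d) ∪ opp(d) ∪ opp(d), h(a ∪ c ∪ c ∪ c ∪ c ∪ c ∪ d), g(f(d, d, c) ∪ opp(a), a ∪ a ∪ c ∪ c ∪ f(a, a, c), h(a ∪ c ∪ d))) ∪ h(g(h(f(a, c, a)), a ∪ a ∪ c ∪ c ∪ h(d), opp(c) ∪ opp(c) ∪ opp(c)))

Answer: f(opp(c) ∪ opp(c) ∪ opp(c) ∪ opp(d) ∪ opp(d) ∪ opp(d), h(a ∪ c ∪ c ∪ c ∪ c ∪ c ∪ d), g(f(d, d, c) ∪ opp(a), a ∪ a ∪ c ∪ c ∪ f(a, a, c), h(a ∪ c ∪ d))) ∪ h(g(h(f(a, c, a)), a ∪ a ∪ c ∪ c ∪ h(d), opp(c) ∪ opp(c) ∪ opp(c)))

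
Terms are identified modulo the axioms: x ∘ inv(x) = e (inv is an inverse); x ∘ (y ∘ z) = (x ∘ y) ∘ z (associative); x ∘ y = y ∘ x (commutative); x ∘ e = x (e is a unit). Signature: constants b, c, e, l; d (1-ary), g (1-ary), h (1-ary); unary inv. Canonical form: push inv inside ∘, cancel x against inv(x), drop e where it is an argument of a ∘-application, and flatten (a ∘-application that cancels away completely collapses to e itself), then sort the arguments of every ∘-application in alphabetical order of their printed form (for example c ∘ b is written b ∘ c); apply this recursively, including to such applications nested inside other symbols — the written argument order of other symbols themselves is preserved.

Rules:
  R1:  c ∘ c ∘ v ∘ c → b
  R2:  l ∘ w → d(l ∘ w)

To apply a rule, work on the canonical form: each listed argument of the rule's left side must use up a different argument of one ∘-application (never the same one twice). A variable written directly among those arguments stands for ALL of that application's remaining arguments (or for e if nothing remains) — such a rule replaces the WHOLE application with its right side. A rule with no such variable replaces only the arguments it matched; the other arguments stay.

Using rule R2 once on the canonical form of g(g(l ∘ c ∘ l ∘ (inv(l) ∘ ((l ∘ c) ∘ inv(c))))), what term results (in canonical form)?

Answer: g(g(d(c ∘ l ∘ l)))

Derivation:
Canonical form:  g(g(c ∘ l ∘ l))
Match R2:  consume l;  w := c ∘ l
The extension variable absorbs all remaining arguments, so the whole application is rewritten.
Giving:  g(g(d(c ∘ l ∘ l)))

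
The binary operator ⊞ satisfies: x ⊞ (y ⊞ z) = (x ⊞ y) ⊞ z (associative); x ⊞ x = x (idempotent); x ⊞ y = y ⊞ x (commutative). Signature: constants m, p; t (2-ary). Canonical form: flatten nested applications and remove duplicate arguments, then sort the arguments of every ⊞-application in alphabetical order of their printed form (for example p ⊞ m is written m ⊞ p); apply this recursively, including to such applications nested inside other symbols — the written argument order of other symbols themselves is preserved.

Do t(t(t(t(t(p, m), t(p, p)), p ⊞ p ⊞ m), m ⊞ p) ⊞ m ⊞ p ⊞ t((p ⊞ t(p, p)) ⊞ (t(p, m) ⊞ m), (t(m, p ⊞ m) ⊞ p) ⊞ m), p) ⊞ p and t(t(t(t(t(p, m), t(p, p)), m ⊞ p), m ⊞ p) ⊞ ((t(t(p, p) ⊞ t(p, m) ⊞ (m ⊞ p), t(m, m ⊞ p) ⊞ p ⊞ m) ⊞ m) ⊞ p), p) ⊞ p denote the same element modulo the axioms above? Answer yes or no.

Answer: yes — both canonical forms are p ⊞ t(m ⊞ p ⊞ t(m ⊞ p ⊞ t(p, m) ⊞ t(p, p), m ⊞ p ⊞ t(m, m ⊞ p)) ⊞ t(t(t(t(p, m), t(p, p)), m ⊞ p), m ⊞ p), p)

Derivation:
Left:  t(t(t(t(t(p, m), t(p, p)), p ⊞ p ⊞ m), m ⊞ p) ⊞ m ⊞ p ⊞ t((p ⊞ t(p, p)) ⊞ (t(p, m) ⊞ m), (t(m, p ⊞ m) ⊞ p) ⊞ m), p) ⊞ p
  Simplify inside:  t(t(t(t(t(p, m), t(p, p)), p ⊞ p ⊞ m), m ⊞ p) ⊞ m ⊞ p ⊞ t((p ⊞ t(p, p)) ⊞ (t(p, m) ⊞ m), (t(m, p ⊞ m) ⊞ p) ⊞ m), p)  →  t(m ⊞ p ⊞ t(m ⊞ p ⊞ t(p, m) ⊞ t(p, p), m ⊞ p ⊞ t(m, m ⊞ p)) ⊞ t(t(t(t(p, m), t(p, p)), m ⊞ p), m ⊞ p), p)
  Order the arguments:  p ⊞ t(m ⊞ p ⊞ t(m ⊞ p ⊞ t(p, m) ⊞ t(p, p), m ⊞ p ⊞ t(m, m ⊞ p)) ⊞ t(t(t(t(p, m), t(p, p)), m ⊞ p), m ⊞ p), p)
Right:  t(t(t(t(t(p, m), t(p, p)), m ⊞ p), m ⊞ p) ⊞ ((t(t(p, p) ⊞ t(p, m) ⊞ (m ⊞ p), t(m, m ⊞ p) ⊞ p ⊞ m) ⊞ m) ⊞ p), p) ⊞ p
  Simplify inside:  t(t(t(t(t(p, m), t(p, p)), m ⊞ p), m ⊞ p) ⊞ ((t(t(p, p) ⊞ t(p, m) ⊞ (m ⊞ p), t(m, m ⊞ p) ⊞ p ⊞ m) ⊞ m) ⊞ p), p)  →  t(m ⊞ p ⊞ t(m ⊞ p ⊞ t(p, m) ⊞ t(p, p), m ⊞ p ⊞ t(m, m ⊞ p)) ⊞ t(t(t(t(p, m), t(p, p)), m ⊞ p), m ⊞ p), p)
  Order the arguments:  p ⊞ t(m ⊞ p ⊞ t(m ⊞ p ⊞ t(p, m) ⊞ t(p, p), m ⊞ p ⊞ t(m, m ⊞ p)) ⊞ t(t(t(t(p, m), t(p, p)), m ⊞ p), m ⊞ p), p)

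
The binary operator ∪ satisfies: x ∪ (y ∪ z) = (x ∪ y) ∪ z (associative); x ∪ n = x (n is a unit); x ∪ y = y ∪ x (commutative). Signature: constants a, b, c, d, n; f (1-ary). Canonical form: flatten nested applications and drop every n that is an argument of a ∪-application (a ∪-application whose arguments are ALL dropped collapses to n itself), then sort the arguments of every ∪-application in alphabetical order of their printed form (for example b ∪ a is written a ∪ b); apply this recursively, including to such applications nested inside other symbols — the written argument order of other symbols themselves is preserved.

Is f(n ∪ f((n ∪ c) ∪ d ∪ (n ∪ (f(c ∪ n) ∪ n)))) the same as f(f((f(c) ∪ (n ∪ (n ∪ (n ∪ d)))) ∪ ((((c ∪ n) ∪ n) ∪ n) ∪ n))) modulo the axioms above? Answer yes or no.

Left:  f(n ∪ f((n ∪ c) ∪ d ∪ (n ∪ (f(c ∪ n) ∪ n))))
  Descend into:  n ∪ f((n ∪ c) ∪ d ∪ (n ∪ (f(c ∪ n) ∪ n)))
  Simplify inside:  f((n ∪ c) ∪ d ∪ (n ∪ (f(c ∪ n) ∪ n)))  →  f(c ∪ d ∪ f(c))
  Drop the unit:  drop n
  Order the arguments:  f(c ∪ d ∪ f(c))
  Reassemble:  f(f(c ∪ d ∪ f(c)))
Right:  f(f((f(c) ∪ (n ∪ (n ∪ (n ∪ d)))) ∪ ((((c ∪ n) ∪ n) ∪ n) ∪ n)))
  Work inside:  (f(c) ∪ (n ∪ (n ∪ (n ∪ d)))) ∪ ((((c ∪ n) ∪ n) ∪ n) ∪ n)
  Flatten:  f(c) ∪ n ∪ n ∪ n ∪ d ∪ c ∪ n ∪ n ∪ n ∪ n
  Unit:  drop n (×7)
  Sort arguments:  c ∪ d ∪ f(c)
  Reassemble:  f(f(c ∪ d ∪ f(c)))

Answer: yes — both canonical forms are f(f(c ∪ d ∪ f(c)))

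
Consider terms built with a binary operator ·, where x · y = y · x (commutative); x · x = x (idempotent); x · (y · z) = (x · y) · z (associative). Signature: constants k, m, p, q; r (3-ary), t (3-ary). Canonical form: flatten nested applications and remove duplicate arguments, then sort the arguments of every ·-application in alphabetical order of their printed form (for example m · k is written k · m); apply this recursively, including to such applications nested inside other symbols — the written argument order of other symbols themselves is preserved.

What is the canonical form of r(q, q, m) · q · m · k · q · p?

Deduplicate:  drop duplicate q
Sort:  k · m · p · q · r(q, q, m)

Answer: k · m · p · q · r(q, q, m)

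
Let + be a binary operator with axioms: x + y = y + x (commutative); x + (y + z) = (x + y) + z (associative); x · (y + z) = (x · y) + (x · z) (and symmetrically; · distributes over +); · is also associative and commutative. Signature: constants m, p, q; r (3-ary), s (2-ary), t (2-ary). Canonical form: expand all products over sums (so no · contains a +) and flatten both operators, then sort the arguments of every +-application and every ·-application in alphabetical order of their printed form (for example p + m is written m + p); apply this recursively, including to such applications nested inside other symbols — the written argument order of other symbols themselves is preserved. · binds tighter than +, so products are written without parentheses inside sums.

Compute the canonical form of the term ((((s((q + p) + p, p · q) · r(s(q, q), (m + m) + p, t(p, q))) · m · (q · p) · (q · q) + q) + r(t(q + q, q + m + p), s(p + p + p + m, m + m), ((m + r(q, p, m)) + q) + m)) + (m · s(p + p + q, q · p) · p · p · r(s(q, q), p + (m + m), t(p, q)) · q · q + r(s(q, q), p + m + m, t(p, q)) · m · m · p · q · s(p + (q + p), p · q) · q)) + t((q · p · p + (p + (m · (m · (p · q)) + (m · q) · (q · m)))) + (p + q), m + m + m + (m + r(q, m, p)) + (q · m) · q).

Flatten:  m · p · q · q · q · r(s(q, q), m + m + p, t(p, q)) · s(p + p + q, p · q) + q + r(t(q + q, m + p + q), s(m + p + p + p, m + m), m + m + q + r(q, p, m)) + m · p · p · q · q · r(s(q, q), m + m + p, t(p, q)) · s(p + p + q, p · q) + m · m · p · q · q · r(s(q, q), m + m + p, t(p, q)) · s(p + p + q, p · q) + t(m · m · p · q + m · m · q · q + p + p + p · p · q + q, m + m + m + m + m · q · q + r(q, m, p))
Order the arguments:  m · m · p · q · q · r(s(q, q), m + m + p, t(p, q)) · s(p + p + q, p · q) + m · p · p · q · q · r(s(q, q), m + m + p, t(p, q)) · s(p + p + q, p · q) + m · p · q · q · q · r(s(q, q), m + m + p, t(p, q)) · s(p + p + q, p · q) + q + r(t(q + q, m + p + q), s(m + p + p + p, m + m), m + m + q + r(q, p, m)) + t(m · m · p · q + m · m · q · q + p + p + p · p · q + q, m + m + m + m + m · q · q + r(q, m, p))

Answer: m · m · p · q · q · r(s(q, q), m + m + p, t(p, q)) · s(p + p + q, p · q) + m · p · p · q · q · r(s(q, q), m + m + p, t(p, q)) · s(p + p + q, p · q) + m · p · q · q · q · r(s(q, q), m + m + p, t(p, q)) · s(p + p + q, p · q) + q + r(t(q + q, m + p + q), s(m + p + p + p, m + m), m + m + q + r(q, p, m)) + t(m · m · p · q + m · m · q · q + p + p + p · p · q + q, m + m + m + m + m · q · q + r(q, m, p))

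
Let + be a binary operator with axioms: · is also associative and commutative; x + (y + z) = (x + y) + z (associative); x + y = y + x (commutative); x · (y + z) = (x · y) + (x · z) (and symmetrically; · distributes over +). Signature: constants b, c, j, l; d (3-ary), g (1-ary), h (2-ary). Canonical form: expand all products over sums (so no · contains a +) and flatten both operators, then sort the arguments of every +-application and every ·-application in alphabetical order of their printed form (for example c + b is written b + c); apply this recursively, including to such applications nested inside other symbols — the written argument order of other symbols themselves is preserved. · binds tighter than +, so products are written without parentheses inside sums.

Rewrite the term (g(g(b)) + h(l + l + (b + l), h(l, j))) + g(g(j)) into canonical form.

Flatten:  g(g(b)) + h(b + l + l + l, h(l, j)) + g(g(j))
Sort arguments:  g(g(b)) + g(g(j)) + h(b + l + l + l, h(l, j))

Answer: g(g(b)) + g(g(j)) + h(b + l + l + l, h(l, j))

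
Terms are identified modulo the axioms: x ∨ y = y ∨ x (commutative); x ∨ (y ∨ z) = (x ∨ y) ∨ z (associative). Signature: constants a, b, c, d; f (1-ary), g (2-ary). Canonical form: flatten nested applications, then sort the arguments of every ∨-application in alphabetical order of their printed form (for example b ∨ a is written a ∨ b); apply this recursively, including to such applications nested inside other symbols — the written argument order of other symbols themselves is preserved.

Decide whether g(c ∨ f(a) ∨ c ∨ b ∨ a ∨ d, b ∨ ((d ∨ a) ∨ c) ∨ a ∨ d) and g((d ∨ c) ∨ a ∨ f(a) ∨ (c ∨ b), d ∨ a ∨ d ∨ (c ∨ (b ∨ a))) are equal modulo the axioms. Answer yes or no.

Left:  g(c ∨ f(a) ∨ c ∨ b ∨ a ∨ d, b ∨ ((d ∨ a) ∨ c) ∨ a ∨ d)
  Descend into:  b ∨ ((d ∨ a) ∨ c) ∨ a ∨ d
  Flatten:  b ∨ d ∨ a ∨ c ∨ a ∨ d
  Sort:  a ∨ a ∨ b ∨ c ∨ d ∨ d
  Reassemble:  g(a ∨ b ∨ c ∨ c ∨ d ∨ f(a), a ∨ a ∨ b ∨ c ∨ d ∨ d)
Right:  g((d ∨ c) ∨ a ∨ f(a) ∨ (c ∨ b), d ∨ a ∨ d ∨ (c ∨ (b ∨ a)))
  Focus inside:  (d ∨ c) ∨ a ∨ f(a) ∨ (c ∨ b)
  Flatten:  d ∨ c ∨ a ∨ f(a) ∨ c ∨ b
  Sort arguments:  a ∨ b ∨ c ∨ c ∨ d ∨ f(a)
  Put back:  g(a ∨ b ∨ c ∨ c ∨ d ∨ f(a), a ∨ a ∨ b ∨ c ∨ d ∨ d)

Answer: yes — both canonical forms are g(a ∨ b ∨ c ∨ c ∨ d ∨ f(a), a ∨ a ∨ b ∨ c ∨ d ∨ d)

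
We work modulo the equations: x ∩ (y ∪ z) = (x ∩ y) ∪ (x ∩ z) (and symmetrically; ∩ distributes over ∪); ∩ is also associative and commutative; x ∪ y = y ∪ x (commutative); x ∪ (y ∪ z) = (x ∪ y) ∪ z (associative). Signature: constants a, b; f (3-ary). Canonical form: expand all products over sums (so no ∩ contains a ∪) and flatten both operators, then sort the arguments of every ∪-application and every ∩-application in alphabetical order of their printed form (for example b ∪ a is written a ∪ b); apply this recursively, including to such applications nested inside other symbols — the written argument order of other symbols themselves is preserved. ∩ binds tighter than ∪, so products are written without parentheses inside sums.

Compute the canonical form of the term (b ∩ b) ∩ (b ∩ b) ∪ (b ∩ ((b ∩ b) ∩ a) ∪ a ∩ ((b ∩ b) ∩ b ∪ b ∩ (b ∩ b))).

Answer: a ∩ b ∩ b ∩ b ∪ a ∩ b ∩ b ∩ b ∪ a ∩ b ∩ b ∩ b ∪ b ∩ b ∩ b ∩ b

Derivation:
Expand:  b ∩ b ∩ b ∩ b ∪ a ∩ b ∩ b ∩ b ∪ a ∩ b ∩ b ∩ b ∪ a ∩ b ∩ b ∩ b
Sort:  a ∩ b ∩ b ∩ b ∪ a ∩ b ∩ b ∩ b ∪ a ∩ b ∩ b ∩ b ∪ b ∩ b ∩ b ∩ b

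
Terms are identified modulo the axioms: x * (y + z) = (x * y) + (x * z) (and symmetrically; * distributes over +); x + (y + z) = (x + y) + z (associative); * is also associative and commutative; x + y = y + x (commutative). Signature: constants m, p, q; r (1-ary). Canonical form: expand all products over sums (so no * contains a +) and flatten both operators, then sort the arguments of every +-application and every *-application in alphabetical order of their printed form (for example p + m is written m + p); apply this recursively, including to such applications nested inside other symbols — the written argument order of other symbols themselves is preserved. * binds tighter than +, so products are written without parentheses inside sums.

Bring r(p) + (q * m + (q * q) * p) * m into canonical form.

Answer: m * m * q + m * p * q * q + r(p)

Derivation:
Expand:  r(p) + m * m * q + m * p * q * q
Sort:  m * m * q + m * p * q * q + r(p)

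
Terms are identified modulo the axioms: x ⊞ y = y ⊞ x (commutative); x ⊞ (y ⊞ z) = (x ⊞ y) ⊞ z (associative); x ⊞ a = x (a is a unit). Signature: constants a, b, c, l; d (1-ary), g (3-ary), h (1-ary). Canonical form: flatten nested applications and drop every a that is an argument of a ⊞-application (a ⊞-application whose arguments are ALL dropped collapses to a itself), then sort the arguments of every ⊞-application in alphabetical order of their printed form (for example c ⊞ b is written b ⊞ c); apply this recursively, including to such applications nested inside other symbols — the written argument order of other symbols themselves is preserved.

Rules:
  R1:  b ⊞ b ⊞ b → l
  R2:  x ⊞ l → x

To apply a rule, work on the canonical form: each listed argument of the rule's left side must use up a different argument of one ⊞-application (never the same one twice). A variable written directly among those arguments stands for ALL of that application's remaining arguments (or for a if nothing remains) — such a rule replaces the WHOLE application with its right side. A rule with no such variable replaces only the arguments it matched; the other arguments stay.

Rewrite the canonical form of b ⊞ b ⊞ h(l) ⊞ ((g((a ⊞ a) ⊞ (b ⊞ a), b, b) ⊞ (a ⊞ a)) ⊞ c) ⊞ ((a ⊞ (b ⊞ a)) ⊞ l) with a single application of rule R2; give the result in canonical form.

Canonical form:  b ⊞ b ⊞ b ⊞ c ⊞ g(b, b, b) ⊞ h(l) ⊞ l
Apply R2:  consuming l;  x := b ⊞ b ⊞ b ⊞ c ⊞ g(b, b, b) ⊞ h(l)
The variable takes the whole remainder — replace the entire application.
Giving:  b ⊞ b ⊞ b ⊞ c ⊞ g(b, b, b) ⊞ h(l)

Answer: b ⊞ b ⊞ b ⊞ c ⊞ g(b, b, b) ⊞ h(l)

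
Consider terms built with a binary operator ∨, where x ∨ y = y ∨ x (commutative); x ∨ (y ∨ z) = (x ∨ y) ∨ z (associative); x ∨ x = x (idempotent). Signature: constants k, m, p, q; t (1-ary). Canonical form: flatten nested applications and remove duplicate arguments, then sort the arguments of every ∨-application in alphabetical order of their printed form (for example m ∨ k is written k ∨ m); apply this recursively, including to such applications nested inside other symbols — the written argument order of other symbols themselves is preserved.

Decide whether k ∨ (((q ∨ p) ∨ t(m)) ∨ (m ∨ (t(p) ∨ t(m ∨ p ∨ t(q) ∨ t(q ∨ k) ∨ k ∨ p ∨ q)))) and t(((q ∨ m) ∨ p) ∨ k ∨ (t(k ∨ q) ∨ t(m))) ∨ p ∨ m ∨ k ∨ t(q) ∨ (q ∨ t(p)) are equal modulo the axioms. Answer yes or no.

Answer: no — k ∨ m ∨ p ∨ q ∨ t(k ∨ m ∨ p ∨ q ∨ t(k ∨ q) ∨ t(q)) ∨ t(m) ∨ t(p) vs k ∨ m ∨ p ∨ q ∨ t(k ∨ m ∨ p ∨ q ∨ t(k ∨ q) ∨ t(m)) ∨ t(p) ∨ t(q)

Derivation:
Left:  k ∨ (((q ∨ p) ∨ t(m)) ∨ (m ∨ (t(p) ∨ t(m ∨ p ∨ t(q) ∨ t(q ∨ k) ∨ k ∨ p ∨ q))))
  Flatten:  k ∨ q ∨ p ∨ t(m) ∨ m ∨ t(p) ∨ t(m ∨ p ∨ t(q) ∨ t(q ∨ k) ∨ k ∨ p ∨ q)
  Simplify inside:  t(m ∨ p ∨ t(q) ∨ t(q ∨ k) ∨ k ∨ p ∨ q)  →  t(k ∨ m ∨ p ∨ q ∨ t(k ∨ q) ∨ t(q))
  Sort arguments:  k ∨ m ∨ p ∨ q ∨ t(k ∨ m ∨ p ∨ q ∨ t(k ∨ q) ∨ t(q)) ∨ t(m) ∨ t(p)
Right:  t(((q ∨ m) ∨ p) ∨ k ∨ (t(k ∨ q) ∨ t(m))) ∨ p ∨ m ∨ k ∨ t(q) ∨ (q ∨ t(p))
  Merge nested applications:  t(((q ∨ m) ∨ p) ∨ k ∨ (t(k ∨ q) ∨ t(m))) ∨ p ∨ m ∨ k ∨ t(q) ∨ q ∨ t(p)
  Simplify inside:  t(((q ∨ m) ∨ p) ∨ k ∨ (t(k ∨ q) ∨ t(m)))  →  t(k ∨ m ∨ p ∨ q ∨ t(k ∨ q) ∨ t(m))
  Sort:  k ∨ m ∨ p ∨ q ∨ t(k ∨ m ∨ p ∨ q ∨ t(k ∨ q) ∨ t(m)) ∨ t(p) ∨ t(q)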